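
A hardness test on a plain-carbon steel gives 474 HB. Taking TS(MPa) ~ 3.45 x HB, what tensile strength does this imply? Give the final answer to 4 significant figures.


TS (MPa) = 3.45 * HB
TS = 3.45 * 474
TS = 1635 MPa


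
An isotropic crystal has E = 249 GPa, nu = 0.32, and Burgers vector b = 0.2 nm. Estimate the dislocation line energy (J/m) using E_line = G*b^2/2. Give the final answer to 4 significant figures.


Step 1: G = E / (2*(1+nu))
G = 249 / (2*(1+0.32)) = 94.3182 GPa = 9.43182e+10 Pa
Step 2: E_line = G*b^2/2
b = 0.2 nm = 2e-10 m
E_line = 0.5 * 9.43182e+10 * (2e-10)^2 = 1.886e-09 J/m


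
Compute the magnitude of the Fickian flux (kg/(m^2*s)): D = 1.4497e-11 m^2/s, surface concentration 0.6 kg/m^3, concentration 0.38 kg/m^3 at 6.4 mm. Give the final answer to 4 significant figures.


J = -D * (dC/dx) = D * (C1 - C2) / dx
J = 1.4497e-11 * (0.6 - 0.38) / 6.4e-03
J = 4.983e-10 kg/(m^2*s)


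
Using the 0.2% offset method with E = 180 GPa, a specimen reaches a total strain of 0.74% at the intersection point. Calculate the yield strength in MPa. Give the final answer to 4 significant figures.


Offset strain = 0.002
Elastic strain at yield = total_strain - offset = 7.4e-03 - 0.002 = 5.4e-03
sigma_y = E * elastic_strain = 180000 * 5.4e-03
sigma_y = 972 MPa


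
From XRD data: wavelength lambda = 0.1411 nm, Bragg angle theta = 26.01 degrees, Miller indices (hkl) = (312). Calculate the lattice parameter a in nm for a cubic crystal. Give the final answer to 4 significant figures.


d = lambda / (2*sin(theta))
d = 0.1411 / (2*sin(26.01 deg))
d = 0.160879 nm
a = d * sqrt(h^2+k^2+l^2) = 0.160879 * sqrt(14)
a = 0.602 nm


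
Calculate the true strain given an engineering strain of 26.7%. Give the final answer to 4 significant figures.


epsilon_true = ln(1 + epsilon_eng)
epsilon_true = ln(1 + 0.267)
epsilon_true = 0.2367


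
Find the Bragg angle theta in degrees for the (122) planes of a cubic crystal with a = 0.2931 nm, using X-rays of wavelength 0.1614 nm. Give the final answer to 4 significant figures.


d = a / sqrt(h^2+k^2+l^2)
d = 0.2931 / sqrt(9) = 0.0977 nm
lambda = 2*d*sin(theta)  =>  sin(theta) = lambda / (2*d)
sin(theta) = 0.1614 / (2 * 0.0977) = 0.825998
theta = 55.69 deg


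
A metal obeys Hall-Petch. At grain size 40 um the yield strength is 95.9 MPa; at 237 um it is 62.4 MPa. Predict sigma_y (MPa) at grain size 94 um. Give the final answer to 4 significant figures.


sigma_y = sigma0 + k / sqrt(d)
1/sqrt(d1) = 1/sqrt(4e-05) = 158.114;  1/sqrt(d2) = 64.957
k = (sigma1 - sigma2) / (1/sqrt(d1) - 1/sqrt(d2)) = (95.9 - 62.4) / (158.114 - 64.957) = 0.359608 MPa*m^0.5
sigma0 = sigma1 - k/sqrt(d1) = 95.9 - 0.359608*158.114 = 39.0409 MPa
sigma_y(d3) = 39.0409 + 0.359608 / sqrt(9.4e-05) = 76.13 MPa


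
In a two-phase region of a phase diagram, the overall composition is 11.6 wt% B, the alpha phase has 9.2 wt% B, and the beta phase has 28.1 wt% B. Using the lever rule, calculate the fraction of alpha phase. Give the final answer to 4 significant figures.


f_alpha = (C_beta - C0) / (C_beta - C_alpha)
f_alpha = (28.1 - 11.6) / (28.1 - 9.2)
f_alpha = 0.873


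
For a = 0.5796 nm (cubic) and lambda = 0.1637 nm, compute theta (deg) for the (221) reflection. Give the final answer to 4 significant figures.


d = a / sqrt(h^2+k^2+l^2)
d = 0.5796 / sqrt(9) = 0.1932 nm
lambda = 2*d*sin(theta)  =>  sin(theta) = lambda / (2*d)
sin(theta) = 0.1637 / (2 * 0.1932) = 0.423654
theta = 25.07 deg


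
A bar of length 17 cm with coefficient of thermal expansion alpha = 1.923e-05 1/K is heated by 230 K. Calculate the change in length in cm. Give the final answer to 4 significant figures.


dL = L0 * alpha * dT
dL = 17 * 1.923e-05 * 230
dL = 0.07519 cm


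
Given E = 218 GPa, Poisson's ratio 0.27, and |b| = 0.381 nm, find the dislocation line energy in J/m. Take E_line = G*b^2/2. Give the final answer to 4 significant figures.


Step 1: G = E / (2*(1+nu))
G = 218 / (2*(1+0.27)) = 85.8268 GPa = 8.58268e+10 Pa
Step 2: E_line = G*b^2/2
b = 0.381 nm = 3.81e-10 m
E_line = 0.5 * 8.58268e+10 * (3.81e-10)^2 = 6.229e-09 J/m


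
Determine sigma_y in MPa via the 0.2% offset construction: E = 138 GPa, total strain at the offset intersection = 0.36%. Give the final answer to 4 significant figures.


Offset strain = 0.002
Elastic strain at yield = total_strain - offset = 3.6e-03 - 0.002 = 1.6e-03
sigma_y = E * elastic_strain = 138000 * 1.6e-03
sigma_y = 220.8 MPa


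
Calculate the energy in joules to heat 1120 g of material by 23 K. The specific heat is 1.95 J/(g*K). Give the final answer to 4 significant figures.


Q = m * cp * dT
Q = 1120 * 1.95 * 23
Q = 50230 J


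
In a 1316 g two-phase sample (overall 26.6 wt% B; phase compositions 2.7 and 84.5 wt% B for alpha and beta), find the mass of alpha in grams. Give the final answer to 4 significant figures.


f_alpha = (C_beta - C0) / (C_beta - C_alpha)
f_alpha = (84.5 - 26.6) / (84.5 - 2.7) = 0.707824
m_alpha = f_alpha * m_total = 0.707824 * 1316 = 931.5 g


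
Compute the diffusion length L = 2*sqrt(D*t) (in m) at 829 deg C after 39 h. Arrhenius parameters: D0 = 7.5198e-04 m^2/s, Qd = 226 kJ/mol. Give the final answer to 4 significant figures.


Step 1: D = D0 * exp(-Qd/(R*T))
T = 1102.15 K
D = 7.5198e-04 * exp(-226e3 / (8.314 * 1102.15)) = 1.46187e-14 m^2/s
Step 2: L = 2*sqrt(D*t)
t = 39 h = 140400 s
L = 2*sqrt(1.46187e-14 * 140400) = 9.061e-05 m


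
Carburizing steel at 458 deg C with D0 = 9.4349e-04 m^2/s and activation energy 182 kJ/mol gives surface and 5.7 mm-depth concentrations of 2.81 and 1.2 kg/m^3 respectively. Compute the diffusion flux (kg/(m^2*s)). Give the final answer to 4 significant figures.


Step 1: D = D0 * exp(-Qd/(R*T))
T = 458 + 273.15 = 731.15 K
D = 9.4349e-04 * exp(-182e3 / (8.314 * 731.15)) = 9.37277e-17 m^2/s
Step 2: J = D * (C1 - C2) / dx
J = 9.37277e-17 * (2.81 - 1.2) / 5.7e-03
J = 2.647e-14 kg/(m^2*s)


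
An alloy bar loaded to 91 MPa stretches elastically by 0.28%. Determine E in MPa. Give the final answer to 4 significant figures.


E = sigma / epsilon
epsilon = 0.28% = 2.8e-03
E = 91 / 2.8e-03
E = 32500 MPa


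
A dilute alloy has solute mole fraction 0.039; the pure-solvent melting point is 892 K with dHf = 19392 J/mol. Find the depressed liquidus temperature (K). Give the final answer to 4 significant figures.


dT = R*Tm^2*x / dHf
dT = 8.314 * 892^2 * 0.039 / 19392
dT = 13.304 K
T_new = 892 - 13.304 = 878.7 K


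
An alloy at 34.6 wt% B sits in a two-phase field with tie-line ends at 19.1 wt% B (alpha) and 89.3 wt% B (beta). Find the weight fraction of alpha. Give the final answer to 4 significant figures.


f_alpha = (C_beta - C0) / (C_beta - C_alpha)
f_alpha = (89.3 - 34.6) / (89.3 - 19.1)
f_alpha = 0.7792


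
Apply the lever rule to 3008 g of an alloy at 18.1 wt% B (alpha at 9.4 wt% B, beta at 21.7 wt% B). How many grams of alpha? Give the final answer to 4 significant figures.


f_alpha = (C_beta - C0) / (C_beta - C_alpha)
f_alpha = (21.7 - 18.1) / (21.7 - 9.4) = 0.292683
m_alpha = f_alpha * m_total = 0.292683 * 3008 = 880.4 g


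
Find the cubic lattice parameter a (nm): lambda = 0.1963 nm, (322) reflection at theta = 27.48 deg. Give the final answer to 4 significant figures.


d = lambda / (2*sin(theta))
d = 0.1963 / (2*sin(27.48 deg))
d = 0.212704 nm
a = d * sqrt(h^2+k^2+l^2) = 0.212704 * sqrt(17)
a = 0.877 nm


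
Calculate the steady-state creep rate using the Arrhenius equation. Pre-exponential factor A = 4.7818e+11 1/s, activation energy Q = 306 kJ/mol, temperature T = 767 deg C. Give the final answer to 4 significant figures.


rate = A * exp(-Q / (R*T))
T = 767 + 273.15 = 1040.15 K
rate = 4.7818e+11 * exp(-306e3 / (8.314 * 1040.15))
rate = 2.052e-04 1/s


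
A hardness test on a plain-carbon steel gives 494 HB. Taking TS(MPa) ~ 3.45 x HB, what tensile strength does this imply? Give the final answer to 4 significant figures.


TS (MPa) = 3.45 * HB
TS = 3.45 * 494
TS = 1704 MPa


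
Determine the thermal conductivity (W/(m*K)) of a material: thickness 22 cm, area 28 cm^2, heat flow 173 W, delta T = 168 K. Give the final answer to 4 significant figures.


k = Q*L / (A*dT)
L = 0.22 m, A = 2.8e-03 m^2
k = 173 * 0.22 / (2.8e-03 * 168)
k = 80.91 W/(m*K)


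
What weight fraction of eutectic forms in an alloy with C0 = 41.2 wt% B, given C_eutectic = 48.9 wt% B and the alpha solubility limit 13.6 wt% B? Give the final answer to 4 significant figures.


f_primary = (C_e - C0) / (C_e - C_alpha_max)
f_primary = (48.9 - 41.2) / (48.9 - 13.6)
f_primary = 0.21813
f_eutectic = 1 - 0.21813 = 0.7819


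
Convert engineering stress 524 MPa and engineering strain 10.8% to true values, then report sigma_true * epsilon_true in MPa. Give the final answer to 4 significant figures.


sigma_true = sigma_eng * (1 + epsilon_eng)
sigma_true = 524 * (1 + 0.108) = 580.592 MPa
epsilon_true = ln(1 + epsilon_eng)
epsilon_true = ln(1 + 0.108) = 0.102557
sigma_true * epsilon_true = 580.592 * 0.102557 = 59.54 MPa


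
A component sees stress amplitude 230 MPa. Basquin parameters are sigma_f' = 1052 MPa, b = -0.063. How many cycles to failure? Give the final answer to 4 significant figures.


sigma_a = sigma_f' * (2*Nf)^b
2*Nf = (sigma_a / sigma_f')^(1/b)
2*Nf = (230 / 1052)^(1/-0.063)
2*Nf = 3.02524e+10
Nf = 1.513e+10 cycles


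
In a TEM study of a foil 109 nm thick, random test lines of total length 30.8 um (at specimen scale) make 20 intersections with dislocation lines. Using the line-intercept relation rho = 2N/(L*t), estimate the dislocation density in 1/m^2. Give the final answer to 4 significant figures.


rho = 2N / (L * t)
L = 30.8 um = 3.08e-05 m, t = 109 nm = 1.09e-07 m
rho = 2 * 20 / (3.08e-05 * 1.09e-07)
rho = 1.191e+13 1/m^2


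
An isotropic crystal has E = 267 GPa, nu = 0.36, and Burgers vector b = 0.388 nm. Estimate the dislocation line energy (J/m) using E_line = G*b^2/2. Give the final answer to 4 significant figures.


Step 1: G = E / (2*(1+nu))
G = 267 / (2*(1+0.36)) = 98.1618 GPa = 9.81618e+10 Pa
Step 2: E_line = G*b^2/2
b = 0.388 nm = 3.88e-10 m
E_line = 0.5 * 9.81618e+10 * (3.88e-10)^2 = 7.389e-09 J/m


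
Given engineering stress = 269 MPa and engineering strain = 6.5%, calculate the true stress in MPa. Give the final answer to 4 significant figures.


sigma_true = sigma_eng * (1 + epsilon_eng)
sigma_true = 269 * (1 + 0.065)
sigma_true = 286.5 MPa


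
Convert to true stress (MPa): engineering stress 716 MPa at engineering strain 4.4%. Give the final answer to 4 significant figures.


sigma_true = sigma_eng * (1 + epsilon_eng)
sigma_true = 716 * (1 + 0.044)
sigma_true = 747.5 MPa


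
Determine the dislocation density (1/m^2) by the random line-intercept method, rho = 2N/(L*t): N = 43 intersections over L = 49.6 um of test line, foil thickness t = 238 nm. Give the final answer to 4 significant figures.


rho = 2N / (L * t)
L = 49.6 um = 4.96e-05 m, t = 238 nm = 2.38e-07 m
rho = 2 * 43 / (4.96e-05 * 2.38e-07)
rho = 7.285e+12 1/m^2


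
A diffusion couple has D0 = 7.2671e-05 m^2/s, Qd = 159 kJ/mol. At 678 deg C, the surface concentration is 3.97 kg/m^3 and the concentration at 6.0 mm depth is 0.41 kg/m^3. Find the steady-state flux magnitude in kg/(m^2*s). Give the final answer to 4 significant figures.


Step 1: D = D0 * exp(-Qd/(R*T))
T = 678 + 273.15 = 951.15 K
D = 7.2671e-05 * exp(-159e3 / (8.314 * 951.15)) = 1.34644e-13 m^2/s
Step 2: J = D * (C1 - C2) / dx
J = 1.34644e-13 * (3.97 - 0.41) / 6e-03
J = 7.989e-11 kg/(m^2*s)


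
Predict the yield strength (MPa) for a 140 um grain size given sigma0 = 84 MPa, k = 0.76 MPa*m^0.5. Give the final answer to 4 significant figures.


sigma_y = sigma0 + k / sqrt(d)
d = 140 um = 1.4e-04 m
sigma_y = 84 + 0.76 / sqrt(1.4e-04)
sigma_y = 148.2 MPa


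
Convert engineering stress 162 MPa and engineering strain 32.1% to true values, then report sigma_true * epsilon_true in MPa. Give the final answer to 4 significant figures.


sigma_true = sigma_eng * (1 + epsilon_eng)
sigma_true = 162 * (1 + 0.321) = 214.002 MPa
epsilon_true = ln(1 + epsilon_eng)
epsilon_true = ln(1 + 0.321) = 0.278389
sigma_true * epsilon_true = 214.002 * 0.278389 = 59.58 MPa


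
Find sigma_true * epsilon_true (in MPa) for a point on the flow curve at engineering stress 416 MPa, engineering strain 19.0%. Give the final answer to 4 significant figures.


sigma_true = sigma_eng * (1 + epsilon_eng)
sigma_true = 416 * (1 + 0.19) = 495.04 MPa
epsilon_true = ln(1 + epsilon_eng)
epsilon_true = ln(1 + 0.19) = 0.173953
sigma_true * epsilon_true = 495.04 * 0.173953 = 86.11 MPa


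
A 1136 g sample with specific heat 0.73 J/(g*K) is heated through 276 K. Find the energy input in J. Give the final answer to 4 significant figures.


Q = m * cp * dT
Q = 1136 * 0.73 * 276
Q = 228900 J


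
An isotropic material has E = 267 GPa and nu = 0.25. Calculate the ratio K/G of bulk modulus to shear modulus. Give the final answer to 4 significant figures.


G = E / (2*(1+nu))
G = 267 / (2*(1+0.25)) = 106.8 GPa
K = E / (3*(1-2*nu))
K = 267 / (3*(1-2*0.25)) = 178 GPa
K/G = 178 / 106.8 = 1.667


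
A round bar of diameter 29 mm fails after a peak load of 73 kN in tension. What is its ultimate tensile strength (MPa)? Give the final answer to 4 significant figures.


A0 = pi*(d/2)^2 = pi*(29/2)^2 = 660.52 mm^2
UTS = F_max / A0 = 73*1000 / 660.52
UTS = 110.5 MPa


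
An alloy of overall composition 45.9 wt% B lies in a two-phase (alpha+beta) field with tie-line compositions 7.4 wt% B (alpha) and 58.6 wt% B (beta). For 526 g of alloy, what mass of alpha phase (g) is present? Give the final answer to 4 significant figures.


f_alpha = (C_beta - C0) / (C_beta - C_alpha)
f_alpha = (58.6 - 45.9) / (58.6 - 7.4) = 0.248047
m_alpha = f_alpha * m_total = 0.248047 * 526 = 130.5 g


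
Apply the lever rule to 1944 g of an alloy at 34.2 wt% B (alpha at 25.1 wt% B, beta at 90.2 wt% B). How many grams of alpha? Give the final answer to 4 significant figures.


f_alpha = (C_beta - C0) / (C_beta - C_alpha)
f_alpha = (90.2 - 34.2) / (90.2 - 25.1) = 0.860215
m_alpha = f_alpha * m_total = 0.860215 * 1944 = 1672 g


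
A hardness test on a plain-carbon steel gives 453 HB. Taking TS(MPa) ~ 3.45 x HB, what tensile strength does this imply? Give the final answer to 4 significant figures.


TS (MPa) = 3.45 * HB
TS = 3.45 * 453
TS = 1563 MPa


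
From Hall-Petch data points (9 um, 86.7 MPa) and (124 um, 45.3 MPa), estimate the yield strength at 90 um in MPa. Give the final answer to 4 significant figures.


sigma_y = sigma0 + k / sqrt(d)
1/sqrt(d1) = 1/sqrt(9e-06) = 333.333;  1/sqrt(d2) = 89.8027
k = (sigma1 - sigma2) / (1/sqrt(d1) - 1/sqrt(d2)) = (86.7 - 45.3) / (333.333 - 89.8027) = 0.169999 MPa*m^0.5
sigma0 = sigma1 - k/sqrt(d1) = 86.7 - 0.169999*333.333 = 30.0336 MPa
sigma_y(d3) = 30.0336 + 0.169999 / sqrt(9e-05) = 47.95 MPa


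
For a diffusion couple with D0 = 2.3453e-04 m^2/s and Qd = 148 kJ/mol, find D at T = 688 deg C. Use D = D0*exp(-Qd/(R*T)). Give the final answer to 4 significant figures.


D = D0 * exp(-Qd / (R*T))
T = 961.15 K
D = 2.3453e-04 * exp(-148e3 / (8.314 * 961.15))
D = 2.122e-12 m^2/s


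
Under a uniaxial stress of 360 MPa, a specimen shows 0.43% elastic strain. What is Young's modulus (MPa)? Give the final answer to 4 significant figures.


E = sigma / epsilon
epsilon = 0.43% = 4.3e-03
E = 360 / 4.3e-03
E = 83720 MPa


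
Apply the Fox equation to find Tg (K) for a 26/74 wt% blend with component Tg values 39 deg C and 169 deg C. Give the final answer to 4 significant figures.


1/Tg = w1/Tg1 + w2/Tg2 (in Kelvin)
Tg1 = 312.15 K, Tg2 = 442.15 K
1/Tg = 0.26/312.15 + 0.74/442.15
Tg = 399 K


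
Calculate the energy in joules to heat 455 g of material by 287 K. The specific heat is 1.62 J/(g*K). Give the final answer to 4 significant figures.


Q = m * cp * dT
Q = 455 * 1.62 * 287
Q = 211500 J


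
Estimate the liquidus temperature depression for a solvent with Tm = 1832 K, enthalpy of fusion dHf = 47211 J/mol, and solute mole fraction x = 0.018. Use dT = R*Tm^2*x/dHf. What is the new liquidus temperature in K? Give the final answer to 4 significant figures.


dT = R*Tm^2*x / dHf
dT = 8.314 * 1832^2 * 0.018 / 47211
dT = 10.6387 K
T_new = 1832 - 10.6387 = 1821 K


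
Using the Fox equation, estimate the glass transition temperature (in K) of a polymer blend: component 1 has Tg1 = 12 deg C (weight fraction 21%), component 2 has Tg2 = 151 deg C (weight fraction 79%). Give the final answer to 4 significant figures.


1/Tg = w1/Tg1 + w2/Tg2 (in Kelvin)
Tg1 = 285.15 K, Tg2 = 424.15 K
1/Tg = 0.21/285.15 + 0.79/424.15
Tg = 384.8 K


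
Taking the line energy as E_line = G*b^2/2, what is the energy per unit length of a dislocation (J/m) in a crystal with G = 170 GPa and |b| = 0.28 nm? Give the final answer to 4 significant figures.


E = G*b^2/2
b = 0.28 nm = 2.8e-10 m
G = 170 GPa = 1.7e+11 Pa
E = 0.5 * 1.7e+11 * (2.8e-10)^2
E = 6.664e-09 J/m


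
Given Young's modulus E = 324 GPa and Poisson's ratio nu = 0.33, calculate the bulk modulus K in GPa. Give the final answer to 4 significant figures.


K = E / (3*(1-2*nu))
K = 324 / (3*(1-2*0.33))
K = 317.6 GPa


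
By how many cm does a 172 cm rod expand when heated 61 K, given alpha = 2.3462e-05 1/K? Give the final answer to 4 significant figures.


dL = L0 * alpha * dT
dL = 172 * 2.3462e-05 * 61
dL = 0.2462 cm


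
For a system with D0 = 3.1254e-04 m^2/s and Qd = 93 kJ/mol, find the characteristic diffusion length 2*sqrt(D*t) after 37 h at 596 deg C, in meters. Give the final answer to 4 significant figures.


Step 1: D = D0 * exp(-Qd/(R*T))
T = 869.15 K
D = 3.1254e-04 * exp(-93e3 / (8.314 * 869.15)) = 8.04526e-10 m^2/s
Step 2: L = 2*sqrt(D*t)
t = 37 h = 133200 s
L = 2*sqrt(8.04526e-10 * 133200) = 0.0207 m


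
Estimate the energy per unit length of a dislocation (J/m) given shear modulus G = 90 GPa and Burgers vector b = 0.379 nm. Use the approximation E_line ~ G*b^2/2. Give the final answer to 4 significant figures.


E = G*b^2/2
b = 0.379 nm = 3.79e-10 m
G = 90 GPa = 9e+10 Pa
E = 0.5 * 9e+10 * (3.79e-10)^2
E = 6.464e-09 J/m


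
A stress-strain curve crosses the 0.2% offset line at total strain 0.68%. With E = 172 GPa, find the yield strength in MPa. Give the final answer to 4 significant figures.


Offset strain = 0.002
Elastic strain at yield = total_strain - offset = 6.8e-03 - 0.002 = 4.8e-03
sigma_y = E * elastic_strain = 172000 * 4.8e-03
sigma_y = 825.6 MPa


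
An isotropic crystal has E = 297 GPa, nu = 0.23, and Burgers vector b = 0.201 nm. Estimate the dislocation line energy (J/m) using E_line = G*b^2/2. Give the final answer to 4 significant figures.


Step 1: G = E / (2*(1+nu))
G = 297 / (2*(1+0.23)) = 120.732 GPa = 1.20732e+11 Pa
Step 2: E_line = G*b^2/2
b = 0.201 nm = 2.01e-10 m
E_line = 0.5 * 1.20732e+11 * (2.01e-10)^2 = 2.439e-09 J/m


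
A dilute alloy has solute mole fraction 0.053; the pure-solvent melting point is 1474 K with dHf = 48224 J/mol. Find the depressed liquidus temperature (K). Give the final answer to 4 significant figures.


dT = R*Tm^2*x / dHf
dT = 8.314 * 1474^2 * 0.053 / 48224
dT = 19.8526 K
T_new = 1474 - 19.8526 = 1454 K


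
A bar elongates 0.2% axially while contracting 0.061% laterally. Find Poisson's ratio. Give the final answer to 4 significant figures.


nu = -epsilon_lat / epsilon_axial
Lateral strain is contraction (negative), so using magnitudes:
nu = 0.061 / 0.2
nu = 0.305


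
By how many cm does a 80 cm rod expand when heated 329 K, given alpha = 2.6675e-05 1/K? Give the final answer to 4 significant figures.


dL = L0 * alpha * dT
dL = 80 * 2.6675e-05 * 329
dL = 0.7021 cm


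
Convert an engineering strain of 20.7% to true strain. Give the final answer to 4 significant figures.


epsilon_true = ln(1 + epsilon_eng)
epsilon_true = ln(1 + 0.207)
epsilon_true = 0.1881


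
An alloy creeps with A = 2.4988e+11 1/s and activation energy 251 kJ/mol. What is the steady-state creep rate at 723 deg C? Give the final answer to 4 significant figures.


rate = A * exp(-Q / (R*T))
T = 723 + 273.15 = 996.15 K
rate = 2.4988e+11 * exp(-251e3 / (8.314 * 996.15))
rate = 0.01721 1/s


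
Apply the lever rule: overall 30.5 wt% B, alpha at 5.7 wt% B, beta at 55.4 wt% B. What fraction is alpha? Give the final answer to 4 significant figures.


f_alpha = (C_beta - C0) / (C_beta - C_alpha)
f_alpha = (55.4 - 30.5) / (55.4 - 5.7)
f_alpha = 0.501


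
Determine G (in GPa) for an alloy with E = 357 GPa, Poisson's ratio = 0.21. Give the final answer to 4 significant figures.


G = E / (2*(1+nu))
G = 357 / (2*(1+0.21))
G = 147.5 GPa


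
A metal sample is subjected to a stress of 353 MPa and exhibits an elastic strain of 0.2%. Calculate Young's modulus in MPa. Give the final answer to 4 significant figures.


E = sigma / epsilon
epsilon = 0.2% = 2e-03
E = 353 / 2e-03
E = 176500 MPa


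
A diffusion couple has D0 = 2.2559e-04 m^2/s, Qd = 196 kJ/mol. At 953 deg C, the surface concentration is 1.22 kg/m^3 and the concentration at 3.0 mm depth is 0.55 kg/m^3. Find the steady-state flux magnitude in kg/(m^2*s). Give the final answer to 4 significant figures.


Step 1: D = D0 * exp(-Qd/(R*T))
T = 953 + 273.15 = 1226.15 K
D = 2.2559e-04 * exp(-196e3 / (8.314 * 1226.15)) = 1.00766e-12 m^2/s
Step 2: J = D * (C1 - C2) / dx
J = 1.00766e-12 * (1.22 - 0.55) / 3e-03
J = 2.25e-10 kg/(m^2*s)


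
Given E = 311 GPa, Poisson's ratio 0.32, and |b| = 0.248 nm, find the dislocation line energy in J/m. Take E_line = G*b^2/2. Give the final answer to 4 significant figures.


Step 1: G = E / (2*(1+nu))
G = 311 / (2*(1+0.32)) = 117.803 GPa = 1.17803e+11 Pa
Step 2: E_line = G*b^2/2
b = 0.248 nm = 2.48e-10 m
E_line = 0.5 * 1.17803e+11 * (2.48e-10)^2 = 3.623e-09 J/m


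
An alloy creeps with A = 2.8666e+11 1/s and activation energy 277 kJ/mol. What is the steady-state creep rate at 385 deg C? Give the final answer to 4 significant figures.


rate = A * exp(-Q / (R*T))
T = 385 + 273.15 = 658.15 K
rate = 2.8666e+11 * exp(-277e3 / (8.314 * 658.15))
rate = 2.966e-11 1/s


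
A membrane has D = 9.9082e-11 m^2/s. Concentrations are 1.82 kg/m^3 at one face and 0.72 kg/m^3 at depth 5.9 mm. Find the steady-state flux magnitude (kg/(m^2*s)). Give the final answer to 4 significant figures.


J = -D * (dC/dx) = D * (C1 - C2) / dx
J = 9.9082e-11 * (1.82 - 0.72) / 5.9e-03
J = 1.847e-08 kg/(m^2*s)


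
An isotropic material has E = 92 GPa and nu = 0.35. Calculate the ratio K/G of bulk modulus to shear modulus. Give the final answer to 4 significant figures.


G = E / (2*(1+nu))
G = 92 / (2*(1+0.35)) = 34.0741 GPa
K = E / (3*(1-2*nu))
K = 92 / (3*(1-2*0.35)) = 102.222 GPa
K/G = 102.222 / 34.0741 = 3


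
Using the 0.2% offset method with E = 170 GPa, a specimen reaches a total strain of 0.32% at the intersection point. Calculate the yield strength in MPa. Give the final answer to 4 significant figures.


Offset strain = 0.002
Elastic strain at yield = total_strain - offset = 3.2e-03 - 0.002 = 1.2e-03
sigma_y = E * elastic_strain = 170000 * 1.2e-03
sigma_y = 204 MPa


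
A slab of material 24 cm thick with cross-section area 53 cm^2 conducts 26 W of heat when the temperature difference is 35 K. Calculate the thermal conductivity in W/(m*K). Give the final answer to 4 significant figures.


k = Q*L / (A*dT)
L = 0.24 m, A = 5.3e-03 m^2
k = 26 * 0.24 / (5.3e-03 * 35)
k = 33.64 W/(m*K)


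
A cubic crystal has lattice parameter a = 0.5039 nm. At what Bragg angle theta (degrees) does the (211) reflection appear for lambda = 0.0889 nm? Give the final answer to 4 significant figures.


d = a / sqrt(h^2+k^2+l^2)
d = 0.5039 / sqrt(6) = 0.205716 nm
lambda = 2*d*sin(theta)  =>  sin(theta) = lambda / (2*d)
sin(theta) = 0.0889 / (2 * 0.205716) = 0.216074
theta = 12.48 deg


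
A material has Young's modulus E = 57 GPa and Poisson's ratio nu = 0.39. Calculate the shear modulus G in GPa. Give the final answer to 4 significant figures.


G = E / (2*(1+nu))
G = 57 / (2*(1+0.39))
G = 20.5 GPa


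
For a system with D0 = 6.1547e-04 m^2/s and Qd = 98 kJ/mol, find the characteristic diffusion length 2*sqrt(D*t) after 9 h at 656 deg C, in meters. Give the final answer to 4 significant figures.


Step 1: D = D0 * exp(-Qd/(R*T))
T = 929.15 K
D = 6.1547e-04 * exp(-98e3 / (8.314 * 929.15)) = 1.90404e-09 m^2/s
Step 2: L = 2*sqrt(D*t)
t = 9 h = 32400 s
L = 2*sqrt(1.90404e-09 * 32400) = 0.01571 m


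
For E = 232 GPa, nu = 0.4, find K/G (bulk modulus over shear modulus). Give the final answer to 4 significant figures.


G = E / (2*(1+nu))
G = 232 / (2*(1+0.4)) = 82.8571 GPa
K = E / (3*(1-2*nu))
K = 232 / (3*(1-2*0.4)) = 386.667 GPa
K/G = 386.667 / 82.8571 = 4.667


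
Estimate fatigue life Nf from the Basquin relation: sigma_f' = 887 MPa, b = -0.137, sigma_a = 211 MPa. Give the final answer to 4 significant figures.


sigma_a = sigma_f' * (2*Nf)^b
2*Nf = (sigma_a / sigma_f')^(1/b)
2*Nf = (211 / 887)^(1/-0.137)
2*Nf = 35655.4
Nf = 17830 cycles


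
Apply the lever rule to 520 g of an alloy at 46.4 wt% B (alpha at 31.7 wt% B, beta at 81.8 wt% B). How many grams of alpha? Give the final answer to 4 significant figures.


f_alpha = (C_beta - C0) / (C_beta - C_alpha)
f_alpha = (81.8 - 46.4) / (81.8 - 31.7) = 0.706587
m_alpha = f_alpha * m_total = 0.706587 * 520 = 367.4 g


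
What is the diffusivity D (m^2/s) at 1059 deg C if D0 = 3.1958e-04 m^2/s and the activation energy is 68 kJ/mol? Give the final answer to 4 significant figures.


D = D0 * exp(-Qd / (R*T))
T = 1332.15 K
D = 3.1958e-04 * exp(-68e3 / (8.314 * 1332.15))
D = 6.889e-07 m^2/s


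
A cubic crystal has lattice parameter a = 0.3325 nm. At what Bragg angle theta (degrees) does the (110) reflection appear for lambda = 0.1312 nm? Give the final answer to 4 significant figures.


d = a / sqrt(h^2+k^2+l^2)
d = 0.3325 / sqrt(2) = 0.235113 nm
lambda = 2*d*sin(theta)  =>  sin(theta) = lambda / (2*d)
sin(theta) = 0.1312 / (2 * 0.235113) = 0.279015
theta = 16.2 deg


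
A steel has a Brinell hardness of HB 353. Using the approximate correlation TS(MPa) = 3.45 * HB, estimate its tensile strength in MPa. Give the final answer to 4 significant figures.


TS (MPa) = 3.45 * HB
TS = 3.45 * 353
TS = 1218 MPa


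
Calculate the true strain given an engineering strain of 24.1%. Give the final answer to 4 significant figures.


epsilon_true = ln(1 + epsilon_eng)
epsilon_true = ln(1 + 0.241)
epsilon_true = 0.2159


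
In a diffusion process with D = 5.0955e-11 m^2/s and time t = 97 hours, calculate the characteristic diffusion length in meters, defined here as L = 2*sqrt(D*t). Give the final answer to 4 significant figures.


t = 97 hr = 349200 s
Diffusion length = 2*sqrt(D*t)
= 2*sqrt(5.0955e-11 * 349200)
= 8.436e-03 m


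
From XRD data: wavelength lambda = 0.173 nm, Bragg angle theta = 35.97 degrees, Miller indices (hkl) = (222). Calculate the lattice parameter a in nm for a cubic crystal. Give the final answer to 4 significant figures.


d = lambda / (2*sin(theta))
d = 0.173 / (2*sin(35.97 deg))
d = 0.147269 nm
a = d * sqrt(h^2+k^2+l^2) = 0.147269 * sqrt(12)
a = 0.5102 nm


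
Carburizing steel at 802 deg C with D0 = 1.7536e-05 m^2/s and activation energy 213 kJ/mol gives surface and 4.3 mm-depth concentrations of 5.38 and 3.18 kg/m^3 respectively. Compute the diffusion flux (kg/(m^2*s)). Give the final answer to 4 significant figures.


Step 1: D = D0 * exp(-Qd/(R*T))
T = 802 + 273.15 = 1075.15 K
D = 1.7536e-05 * exp(-213e3 / (8.314 * 1075.15)) = 7.85694e-16 m^2/s
Step 2: J = D * (C1 - C2) / dx
J = 7.85694e-16 * (5.38 - 3.18) / 4.3e-03
J = 4.02e-13 kg/(m^2*s)


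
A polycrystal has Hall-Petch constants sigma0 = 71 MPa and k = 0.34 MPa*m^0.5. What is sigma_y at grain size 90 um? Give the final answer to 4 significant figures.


sigma_y = sigma0 + k / sqrt(d)
d = 90 um = 9e-05 m
sigma_y = 71 + 0.34 / sqrt(9e-05)
sigma_y = 106.8 MPa


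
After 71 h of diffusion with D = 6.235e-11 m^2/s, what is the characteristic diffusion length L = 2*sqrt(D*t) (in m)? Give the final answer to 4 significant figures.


t = 71 hr = 255600 s
Diffusion length = 2*sqrt(D*t)
= 2*sqrt(6.235e-11 * 255600)
= 7.984e-03 m


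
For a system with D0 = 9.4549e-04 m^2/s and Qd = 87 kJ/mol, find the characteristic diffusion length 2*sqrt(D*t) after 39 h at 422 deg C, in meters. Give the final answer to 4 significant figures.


Step 1: D = D0 * exp(-Qd/(R*T))
T = 695.15 K
D = 9.4549e-04 * exp(-87e3 / (8.314 * 695.15)) = 2.74225e-10 m^2/s
Step 2: L = 2*sqrt(D*t)
t = 39 h = 140400 s
L = 2*sqrt(2.74225e-10 * 140400) = 0.01241 m


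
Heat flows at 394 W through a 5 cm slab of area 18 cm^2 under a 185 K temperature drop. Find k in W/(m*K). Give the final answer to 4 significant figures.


k = Q*L / (A*dT)
L = 0.05 m, A = 1.8e-03 m^2
k = 394 * 0.05 / (1.8e-03 * 185)
k = 59.16 W/(m*K)


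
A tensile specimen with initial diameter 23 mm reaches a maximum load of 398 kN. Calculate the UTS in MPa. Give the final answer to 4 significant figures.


A0 = pi*(d/2)^2 = pi*(23/2)^2 = 415.476 mm^2
UTS = F_max / A0 = 398*1000 / 415.476
UTS = 957.9 MPa


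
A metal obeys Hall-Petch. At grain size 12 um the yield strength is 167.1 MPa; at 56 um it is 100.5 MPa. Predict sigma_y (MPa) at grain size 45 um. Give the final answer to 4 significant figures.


sigma_y = sigma0 + k / sqrt(d)
1/sqrt(d1) = 1/sqrt(1.2e-05) = 288.675;  1/sqrt(d2) = 133.631
k = (sigma1 - sigma2) / (1/sqrt(d1) - 1/sqrt(d2)) = (167.1 - 100.5) / (288.675 - 133.631) = 0.429554 MPa*m^0.5
sigma0 = sigma1 - k/sqrt(d1) = 167.1 - 0.429554*288.675 = 43.0984 MPa
sigma_y(d3) = 43.0984 + 0.429554 / sqrt(4.5e-05) = 107.1 MPa


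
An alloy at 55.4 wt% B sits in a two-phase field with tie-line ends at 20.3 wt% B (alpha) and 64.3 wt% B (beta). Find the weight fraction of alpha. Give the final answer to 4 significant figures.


f_alpha = (C_beta - C0) / (C_beta - C_alpha)
f_alpha = (64.3 - 55.4) / (64.3 - 20.3)
f_alpha = 0.2023


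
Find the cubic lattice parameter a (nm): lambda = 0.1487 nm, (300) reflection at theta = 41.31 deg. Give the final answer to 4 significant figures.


d = lambda / (2*sin(theta))
d = 0.1487 / (2*sin(41.31 deg))
d = 0.112629 nm
a = d * sqrt(h^2+k^2+l^2) = 0.112629 * sqrt(9)
a = 0.3379 nm


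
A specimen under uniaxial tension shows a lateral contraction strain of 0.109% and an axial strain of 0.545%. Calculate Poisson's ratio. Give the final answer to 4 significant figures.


nu = -epsilon_lat / epsilon_axial
Lateral strain is contraction (negative), so using magnitudes:
nu = 0.109 / 0.545
nu = 0.2


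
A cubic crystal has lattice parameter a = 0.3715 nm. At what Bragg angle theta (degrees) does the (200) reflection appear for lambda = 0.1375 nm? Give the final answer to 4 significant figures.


d = a / sqrt(h^2+k^2+l^2)
d = 0.3715 / sqrt(4) = 0.18575 nm
lambda = 2*d*sin(theta)  =>  sin(theta) = lambda / (2*d)
sin(theta) = 0.1375 / (2 * 0.18575) = 0.370121
theta = 21.72 deg


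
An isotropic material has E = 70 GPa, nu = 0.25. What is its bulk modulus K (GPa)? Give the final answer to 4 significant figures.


K = E / (3*(1-2*nu))
K = 70 / (3*(1-2*0.25))
K = 46.67 GPa


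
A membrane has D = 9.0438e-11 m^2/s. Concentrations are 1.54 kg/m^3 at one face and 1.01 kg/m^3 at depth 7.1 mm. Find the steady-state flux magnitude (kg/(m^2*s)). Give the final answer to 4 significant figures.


J = -D * (dC/dx) = D * (C1 - C2) / dx
J = 9.0438e-11 * (1.54 - 1.01) / 7.1e-03
J = 6.751e-09 kg/(m^2*s)


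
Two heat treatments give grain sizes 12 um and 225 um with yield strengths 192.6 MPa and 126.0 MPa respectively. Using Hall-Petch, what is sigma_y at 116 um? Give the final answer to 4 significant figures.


sigma_y = sigma0 + k / sqrt(d)
1/sqrt(d1) = 1/sqrt(1.2e-05) = 288.675;  1/sqrt(d2) = 66.6667
k = (sigma1 - sigma2) / (1/sqrt(d1) - 1/sqrt(d2)) = (192.6 - 126.0) / (288.675 - 66.6667) = 0.299989 MPa*m^0.5
sigma0 = sigma1 - k/sqrt(d1) = 192.6 - 0.299989*288.675 = 106.001 MPa
sigma_y(d3) = 106.001 + 0.299989 / sqrt(1.16e-04) = 133.9 MPa


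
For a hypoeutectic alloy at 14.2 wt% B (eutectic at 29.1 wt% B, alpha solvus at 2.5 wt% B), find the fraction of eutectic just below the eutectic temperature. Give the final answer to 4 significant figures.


f_primary = (C_e - C0) / (C_e - C_alpha_max)
f_primary = (29.1 - 14.2) / (29.1 - 2.5)
f_primary = 0.56015
f_eutectic = 1 - 0.56015 = 0.4398


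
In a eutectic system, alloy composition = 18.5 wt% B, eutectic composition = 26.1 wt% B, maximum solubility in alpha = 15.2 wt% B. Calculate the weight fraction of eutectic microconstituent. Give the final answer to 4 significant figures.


f_primary = (C_e - C0) / (C_e - C_alpha_max)
f_primary = (26.1 - 18.5) / (26.1 - 15.2)
f_primary = 0.697248
f_eutectic = 1 - 0.697248 = 0.3028


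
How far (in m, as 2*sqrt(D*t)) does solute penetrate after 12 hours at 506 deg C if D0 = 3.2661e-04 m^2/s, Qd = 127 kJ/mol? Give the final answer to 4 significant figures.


Step 1: D = D0 * exp(-Qd/(R*T))
T = 779.15 K
D = 3.2661e-04 * exp(-127e3 / (8.314 * 779.15)) = 9.99017e-13 m^2/s
Step 2: L = 2*sqrt(D*t)
t = 12 h = 43200 s
L = 2*sqrt(9.99017e-13 * 43200) = 4.155e-04 m


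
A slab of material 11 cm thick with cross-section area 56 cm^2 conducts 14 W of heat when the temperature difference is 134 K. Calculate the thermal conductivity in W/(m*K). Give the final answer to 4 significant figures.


k = Q*L / (A*dT)
L = 0.11 m, A = 5.6e-03 m^2
k = 14 * 0.11 / (5.6e-03 * 134)
k = 2.052 W/(m*K)


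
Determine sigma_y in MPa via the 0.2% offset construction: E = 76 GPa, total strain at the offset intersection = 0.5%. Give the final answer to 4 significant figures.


Offset strain = 0.002
Elastic strain at yield = total_strain - offset = 5e-03 - 0.002 = 3e-03
sigma_y = E * elastic_strain = 76000 * 3e-03
sigma_y = 228 MPa


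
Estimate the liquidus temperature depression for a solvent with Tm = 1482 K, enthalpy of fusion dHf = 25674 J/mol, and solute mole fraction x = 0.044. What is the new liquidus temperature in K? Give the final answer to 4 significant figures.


dT = R*Tm^2*x / dHf
dT = 8.314 * 1482^2 * 0.044 / 25674
dT = 31.2943 K
T_new = 1482 - 31.2943 = 1451 K


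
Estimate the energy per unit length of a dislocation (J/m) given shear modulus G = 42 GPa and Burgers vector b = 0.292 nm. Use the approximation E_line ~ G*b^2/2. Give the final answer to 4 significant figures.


E = G*b^2/2
b = 0.292 nm = 2.92e-10 m
G = 42 GPa = 4.2e+10 Pa
E = 0.5 * 4.2e+10 * (2.92e-10)^2
E = 1.791e-09 J/m


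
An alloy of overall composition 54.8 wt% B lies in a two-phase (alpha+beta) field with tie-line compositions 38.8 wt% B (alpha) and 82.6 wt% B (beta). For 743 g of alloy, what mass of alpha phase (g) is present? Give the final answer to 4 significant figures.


f_alpha = (C_beta - C0) / (C_beta - C_alpha)
f_alpha = (82.6 - 54.8) / (82.6 - 38.8) = 0.634703
m_alpha = f_alpha * m_total = 0.634703 * 743 = 471.6 g


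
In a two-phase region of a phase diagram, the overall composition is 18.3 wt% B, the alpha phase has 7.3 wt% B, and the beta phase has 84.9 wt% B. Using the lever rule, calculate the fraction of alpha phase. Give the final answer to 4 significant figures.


f_alpha = (C_beta - C0) / (C_beta - C_alpha)
f_alpha = (84.9 - 18.3) / (84.9 - 7.3)
f_alpha = 0.8582


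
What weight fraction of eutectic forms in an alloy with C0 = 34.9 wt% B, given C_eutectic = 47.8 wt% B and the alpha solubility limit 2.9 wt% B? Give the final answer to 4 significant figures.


f_primary = (C_e - C0) / (C_e - C_alpha_max)
f_primary = (47.8 - 34.9) / (47.8 - 2.9)
f_primary = 0.287305
f_eutectic = 1 - 0.287305 = 0.7127


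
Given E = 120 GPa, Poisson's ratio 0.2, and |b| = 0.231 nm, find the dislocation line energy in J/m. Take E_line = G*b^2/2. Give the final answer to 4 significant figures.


Step 1: G = E / (2*(1+nu))
G = 120 / (2*(1+0.2)) = 50 GPa = 5e+10 Pa
Step 2: E_line = G*b^2/2
b = 0.231 nm = 2.31e-10 m
E_line = 0.5 * 5e+10 * (2.31e-10)^2 = 1.334e-09 J/m


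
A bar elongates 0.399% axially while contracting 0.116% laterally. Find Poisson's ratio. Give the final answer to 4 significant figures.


nu = -epsilon_lat / epsilon_axial
Lateral strain is contraction (negative), so using magnitudes:
nu = 0.116 / 0.399
nu = 0.2907


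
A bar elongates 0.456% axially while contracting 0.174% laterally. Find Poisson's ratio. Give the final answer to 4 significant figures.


nu = -epsilon_lat / epsilon_axial
Lateral strain is contraction (negative), so using magnitudes:
nu = 0.174 / 0.456
nu = 0.3816


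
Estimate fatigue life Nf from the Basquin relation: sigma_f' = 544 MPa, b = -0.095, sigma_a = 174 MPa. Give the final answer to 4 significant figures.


sigma_a = sigma_f' * (2*Nf)^b
2*Nf = (sigma_a / sigma_f')^(1/b)
2*Nf = (174 / 544)^(1/-0.095)
2*Nf = 162573
Nf = 81290 cycles


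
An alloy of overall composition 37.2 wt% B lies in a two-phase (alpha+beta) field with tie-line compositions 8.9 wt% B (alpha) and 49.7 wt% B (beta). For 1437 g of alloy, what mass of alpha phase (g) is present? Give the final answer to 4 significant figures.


f_alpha = (C_beta - C0) / (C_beta - C_alpha)
f_alpha = (49.7 - 37.2) / (49.7 - 8.9) = 0.306373
m_alpha = f_alpha * m_total = 0.306373 * 1437 = 440.3 g


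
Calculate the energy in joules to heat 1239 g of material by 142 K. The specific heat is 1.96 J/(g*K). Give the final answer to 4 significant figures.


Q = m * cp * dT
Q = 1239 * 1.96 * 142
Q = 344800 J


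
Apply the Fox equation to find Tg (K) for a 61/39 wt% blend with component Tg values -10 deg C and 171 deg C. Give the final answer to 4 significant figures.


1/Tg = w1/Tg1 + w2/Tg2 (in Kelvin)
Tg1 = 263.15 K, Tg2 = 444.15 K
1/Tg = 0.61/263.15 + 0.39/444.15
Tg = 312.9 K


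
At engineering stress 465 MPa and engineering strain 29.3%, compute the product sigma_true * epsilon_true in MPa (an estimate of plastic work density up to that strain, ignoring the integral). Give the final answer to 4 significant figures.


sigma_true = sigma_eng * (1 + epsilon_eng)
sigma_true = 465 * (1 + 0.293) = 601.245 MPa
epsilon_true = ln(1 + epsilon_eng)
epsilon_true = ln(1 + 0.293) = 0.256965
sigma_true * epsilon_true = 601.245 * 0.256965 = 154.5 MPa


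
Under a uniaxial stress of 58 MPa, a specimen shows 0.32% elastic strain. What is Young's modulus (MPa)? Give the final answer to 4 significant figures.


E = sigma / epsilon
epsilon = 0.32% = 3.2e-03
E = 58 / 3.2e-03
E = 18130 MPa


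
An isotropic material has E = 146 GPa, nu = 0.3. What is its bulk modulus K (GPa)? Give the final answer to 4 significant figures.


K = E / (3*(1-2*nu))
K = 146 / (3*(1-2*0.3))
K = 121.7 GPa


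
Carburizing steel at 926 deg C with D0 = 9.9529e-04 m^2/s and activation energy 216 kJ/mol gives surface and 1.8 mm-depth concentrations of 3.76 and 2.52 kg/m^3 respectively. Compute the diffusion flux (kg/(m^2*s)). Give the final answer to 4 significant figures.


Step 1: D = D0 * exp(-Qd/(R*T))
T = 926 + 273.15 = 1199.15 K
D = 9.9529e-04 * exp(-216e3 / (8.314 * 1199.15)) = 3.87891e-13 m^2/s
Step 2: J = D * (C1 - C2) / dx
J = 3.87891e-13 * (3.76 - 2.52) / 1.8e-03
J = 2.672e-10 kg/(m^2*s)


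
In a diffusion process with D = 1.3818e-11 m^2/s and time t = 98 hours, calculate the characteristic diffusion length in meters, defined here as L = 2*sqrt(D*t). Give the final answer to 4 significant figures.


t = 98 hr = 352800 s
Diffusion length = 2*sqrt(D*t)
= 2*sqrt(1.3818e-11 * 352800)
= 4.416e-03 m


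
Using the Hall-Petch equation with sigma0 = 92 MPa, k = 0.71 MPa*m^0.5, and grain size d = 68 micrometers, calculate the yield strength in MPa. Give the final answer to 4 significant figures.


sigma_y = sigma0 + k / sqrt(d)
d = 68 um = 6.8e-05 m
sigma_y = 92 + 0.71 / sqrt(6.8e-05)
sigma_y = 178.1 MPa
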